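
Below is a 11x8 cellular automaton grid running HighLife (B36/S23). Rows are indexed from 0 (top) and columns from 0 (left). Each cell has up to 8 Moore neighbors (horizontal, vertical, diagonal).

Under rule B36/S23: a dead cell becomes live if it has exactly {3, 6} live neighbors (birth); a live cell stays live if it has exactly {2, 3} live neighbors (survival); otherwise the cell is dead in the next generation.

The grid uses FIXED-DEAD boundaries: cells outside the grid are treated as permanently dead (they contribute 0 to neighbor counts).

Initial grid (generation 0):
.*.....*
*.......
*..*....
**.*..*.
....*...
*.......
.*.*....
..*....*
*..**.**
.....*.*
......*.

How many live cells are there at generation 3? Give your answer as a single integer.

Simulating step by step:
Generation 0 (given above): 23 live cells
Generation 1: 26 live cells
........
**......
*.*.....
*****...
**......
........
.**.....
.**.*.**
...***.*
....**.*
......*.
Generation 2: 21 live cells
........
**......
........
...*....
*..*....
*.*.....
.***....
.*..*.**
..*...**
...*...*
.....**.
Generation 3: 16 live cells
........
........
........
........
.***....
*.......
*..*....
.*...***
..**.*..
.....*.*
......*.
Population at generation 3: 16

Answer: 16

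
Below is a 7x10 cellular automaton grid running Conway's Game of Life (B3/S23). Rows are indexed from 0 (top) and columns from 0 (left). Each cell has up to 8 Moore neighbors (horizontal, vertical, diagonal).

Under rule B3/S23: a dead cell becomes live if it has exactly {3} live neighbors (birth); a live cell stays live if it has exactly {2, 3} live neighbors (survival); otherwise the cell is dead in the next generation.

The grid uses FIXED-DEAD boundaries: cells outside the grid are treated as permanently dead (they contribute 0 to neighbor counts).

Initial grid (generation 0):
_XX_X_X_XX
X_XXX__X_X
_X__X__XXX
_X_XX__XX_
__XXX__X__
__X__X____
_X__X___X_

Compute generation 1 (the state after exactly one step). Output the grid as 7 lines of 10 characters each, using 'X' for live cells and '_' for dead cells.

Simulating step by step:
Generation 0 (given above): 31 live cells
Generation 1: 27 live cells
(generation 1 grid is the final answer)

Answer: _XX_XX_XXX
X___X_X___
XX___XX__X
_X___XX__X
_X___XXXX_
_XX__X____
__________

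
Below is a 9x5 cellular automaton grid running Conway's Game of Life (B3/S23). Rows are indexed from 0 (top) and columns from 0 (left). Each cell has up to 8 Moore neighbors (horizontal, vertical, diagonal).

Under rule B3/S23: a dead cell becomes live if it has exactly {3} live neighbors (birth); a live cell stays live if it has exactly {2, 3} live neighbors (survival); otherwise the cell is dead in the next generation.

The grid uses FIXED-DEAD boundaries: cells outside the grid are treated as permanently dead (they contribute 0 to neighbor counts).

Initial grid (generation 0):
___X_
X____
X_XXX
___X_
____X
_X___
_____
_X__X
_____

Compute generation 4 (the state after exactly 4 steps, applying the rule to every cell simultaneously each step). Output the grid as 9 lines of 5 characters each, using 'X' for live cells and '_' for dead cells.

Simulating step by step:
Generation 0 (given above): 11 live cells
Generation 1: 8 live cells
_____
_XX_X
_XXXX
__X__
_____
_____
_____
_____
_____
Generation 2: 5 live cells
_____
_X__X
____X
_XX__
_____
_____
_____
_____
_____
Generation 3: 3 live cells
_____
_____
_XXX_
_____
_____
_____
_____
_____
_____
Generation 4: 3 live cells
(generation 4 grid is the final answer)

Answer: _____
__X__
__X__
__X__
_____
_____
_____
_____
_____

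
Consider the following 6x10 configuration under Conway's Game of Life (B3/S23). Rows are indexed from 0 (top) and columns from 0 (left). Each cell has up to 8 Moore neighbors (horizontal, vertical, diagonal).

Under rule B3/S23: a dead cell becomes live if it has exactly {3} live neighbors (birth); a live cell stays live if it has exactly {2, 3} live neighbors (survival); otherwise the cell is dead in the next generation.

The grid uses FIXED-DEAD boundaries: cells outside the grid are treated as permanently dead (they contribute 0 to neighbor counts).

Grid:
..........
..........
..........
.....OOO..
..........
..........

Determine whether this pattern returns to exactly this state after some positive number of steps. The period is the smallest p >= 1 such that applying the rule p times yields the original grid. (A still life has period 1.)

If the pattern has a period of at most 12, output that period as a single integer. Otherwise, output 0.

Simulating and comparing each generation to the original:
Gen 0 (original, given above): 3 live cells
Gen 1: 3 live cells, differs from original
Gen 2: 3 live cells, MATCHES original -> period = 2

Answer: 2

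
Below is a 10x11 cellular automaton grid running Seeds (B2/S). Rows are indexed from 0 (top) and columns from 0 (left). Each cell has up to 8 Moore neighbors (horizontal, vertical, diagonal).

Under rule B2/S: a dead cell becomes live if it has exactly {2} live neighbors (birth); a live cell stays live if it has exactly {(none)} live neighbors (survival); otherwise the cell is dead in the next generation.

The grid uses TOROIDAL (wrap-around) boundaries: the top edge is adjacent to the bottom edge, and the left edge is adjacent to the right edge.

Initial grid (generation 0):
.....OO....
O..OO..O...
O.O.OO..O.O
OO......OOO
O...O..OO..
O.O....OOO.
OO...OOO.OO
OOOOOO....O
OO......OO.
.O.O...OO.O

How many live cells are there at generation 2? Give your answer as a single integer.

Answer: 25

Derivation:
Simulating step by step:
Generation 0 (given above): 49 live cells
Generation 1: 18 live cells
.O.......OO
..O.....OO.
......O....
..O...O....
..OO..O....
...OO......
...........
...........
.....OO....
....OO.....
Generation 2: 25 live cells
O.OOOO.....
OO.....O...
.OOO.O..OO.
.O.........
.O.....O...
.....O.....
...OO......
.....OO....
...........
O........OO
Population at generation 2: 25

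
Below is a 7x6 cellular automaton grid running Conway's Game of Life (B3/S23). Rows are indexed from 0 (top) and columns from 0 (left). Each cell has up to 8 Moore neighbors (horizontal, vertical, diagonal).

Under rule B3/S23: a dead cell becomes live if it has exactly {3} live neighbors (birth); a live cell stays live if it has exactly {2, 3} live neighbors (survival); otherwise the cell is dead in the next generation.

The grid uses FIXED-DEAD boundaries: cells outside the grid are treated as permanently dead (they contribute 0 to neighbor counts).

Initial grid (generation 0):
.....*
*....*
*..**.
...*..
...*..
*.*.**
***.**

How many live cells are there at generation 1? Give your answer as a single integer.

Answer: 14

Derivation:
Simulating step by step:
Generation 0 (given above): 17 live cells
Generation 1: 14 live cells
......
.....*
...**.
..**..
..**..
*.*..*
*.*.**
Population at generation 1: 14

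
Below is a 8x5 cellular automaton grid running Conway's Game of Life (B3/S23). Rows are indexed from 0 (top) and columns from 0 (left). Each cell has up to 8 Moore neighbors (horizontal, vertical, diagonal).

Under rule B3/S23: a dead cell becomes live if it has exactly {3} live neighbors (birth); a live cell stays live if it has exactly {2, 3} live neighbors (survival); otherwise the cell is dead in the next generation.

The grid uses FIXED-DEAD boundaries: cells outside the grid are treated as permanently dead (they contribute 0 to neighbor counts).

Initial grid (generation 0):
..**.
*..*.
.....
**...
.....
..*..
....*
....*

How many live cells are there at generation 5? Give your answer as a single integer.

Answer: 10

Derivation:
Simulating step by step:
Generation 0 (given above): 9 live cells
Generation 1: 8 live cells
..**.
..**.
**...
.....
.*...
.....
...*.
.....
Generation 2: 7 live cells
..**.
...*.
.**..
**...
.....
.....
.....
.....
Generation 3: 10 live cells
..**.
.*.*.
***..
***..
.....
.....
.....
.....
Generation 4: 8 live cells
..**.
*..*.
...*.
*.*..
.*...
.....
.....
.....
Generation 5: 10 live cells
..**.
...**
.***.
.**..
.*...
.....
.....
.....
Population at generation 5: 10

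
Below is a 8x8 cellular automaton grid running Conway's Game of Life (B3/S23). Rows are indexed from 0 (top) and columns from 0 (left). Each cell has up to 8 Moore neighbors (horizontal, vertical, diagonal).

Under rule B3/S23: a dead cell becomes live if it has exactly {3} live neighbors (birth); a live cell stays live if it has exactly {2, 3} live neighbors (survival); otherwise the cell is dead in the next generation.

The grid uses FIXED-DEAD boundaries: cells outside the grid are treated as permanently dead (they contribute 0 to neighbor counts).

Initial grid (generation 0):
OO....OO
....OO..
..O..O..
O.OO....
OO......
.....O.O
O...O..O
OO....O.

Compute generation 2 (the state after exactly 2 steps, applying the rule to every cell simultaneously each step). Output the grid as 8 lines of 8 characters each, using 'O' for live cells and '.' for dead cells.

Answer: ....OOO.
.OO.O...
O....O..
O..O....
...O....
......O.
..O...O.
OO......

Derivation:
Simulating step by step:
Generation 0 (given above): 21 live cells
Generation 1: 23 live cells
.....OO.
.O..OO..
.OO..O..
O.OO....
OOO.....
OO....O.
OO...O.O
OO......
Generation 2: 16 live cells
(generation 2 grid is the final answer)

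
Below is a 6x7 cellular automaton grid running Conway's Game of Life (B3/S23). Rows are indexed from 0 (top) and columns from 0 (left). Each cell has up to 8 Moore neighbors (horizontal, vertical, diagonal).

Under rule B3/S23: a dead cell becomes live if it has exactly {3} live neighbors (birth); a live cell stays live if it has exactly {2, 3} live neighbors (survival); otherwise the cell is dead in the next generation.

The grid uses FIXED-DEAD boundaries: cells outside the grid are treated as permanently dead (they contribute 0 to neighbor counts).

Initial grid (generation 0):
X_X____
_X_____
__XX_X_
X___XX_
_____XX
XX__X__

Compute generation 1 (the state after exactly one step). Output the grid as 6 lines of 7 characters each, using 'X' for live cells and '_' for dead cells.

Answer: _X_____
_X_X___
_XXX_X_
___X___
XX____X
_____X_

Derivation:
Simulating step by step:
Generation 0 (given above): 14 live cells
Generation 1: 12 live cells
(generation 1 grid is the final answer)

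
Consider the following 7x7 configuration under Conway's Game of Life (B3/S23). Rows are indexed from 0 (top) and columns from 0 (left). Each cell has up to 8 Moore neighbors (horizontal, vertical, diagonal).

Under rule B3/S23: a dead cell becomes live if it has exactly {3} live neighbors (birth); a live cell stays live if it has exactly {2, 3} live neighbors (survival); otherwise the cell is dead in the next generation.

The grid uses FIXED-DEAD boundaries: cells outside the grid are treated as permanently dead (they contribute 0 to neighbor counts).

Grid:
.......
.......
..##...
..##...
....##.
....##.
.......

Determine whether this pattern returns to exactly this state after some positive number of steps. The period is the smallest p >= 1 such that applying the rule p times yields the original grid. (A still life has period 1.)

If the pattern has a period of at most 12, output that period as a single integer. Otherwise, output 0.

Simulating and comparing each generation to the original:
Gen 0 (original, given above): 8 live cells
Gen 1: 6 live cells, differs from original
Gen 2: 8 live cells, MATCHES original -> period = 2

Answer: 2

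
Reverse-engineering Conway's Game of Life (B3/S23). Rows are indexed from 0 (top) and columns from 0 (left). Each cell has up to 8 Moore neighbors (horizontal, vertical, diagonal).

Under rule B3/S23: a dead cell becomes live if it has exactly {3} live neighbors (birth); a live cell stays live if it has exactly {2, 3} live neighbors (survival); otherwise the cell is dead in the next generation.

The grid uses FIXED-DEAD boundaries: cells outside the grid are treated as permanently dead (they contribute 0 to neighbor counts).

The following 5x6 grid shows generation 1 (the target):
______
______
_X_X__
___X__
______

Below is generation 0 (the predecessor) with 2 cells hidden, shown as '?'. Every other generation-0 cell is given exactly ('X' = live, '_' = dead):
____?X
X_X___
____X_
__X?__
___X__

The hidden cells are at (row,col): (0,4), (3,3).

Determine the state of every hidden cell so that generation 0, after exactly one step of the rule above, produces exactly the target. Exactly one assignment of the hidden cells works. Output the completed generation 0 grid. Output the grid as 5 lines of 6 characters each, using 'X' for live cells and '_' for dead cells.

Answer: _____X
X_X___
____X_
__X___
___X__

Derivation:
Hidden generation-0 cells (in order): (0,4), (3,3).
A hidden cell only influences target cells in its own 3x3 neighborhood. Try each of the 2^2 = 4 assignments, step the completed generation 0 forward once under B3/S23, and compare with the target:
  (0,4)=_ (3,3)=_ -> step reproduces the target at every cell -> ACCEPT
  (0,4)=_ (3,3)=X -> step gives (2,2)='X' but target has '_' -> reject
  (0,4)=X (3,3)=_ -> step gives (1,3)='X' but target has '_' -> reject
  (0,4)=X (3,3)=X -> step gives (1,3)='X' but target has '_' -> reject
Unique solution: (0,4)=dead, (3,3)=dead.
Check: live-neighbor counts of every cell in the completed generation 0:
121110
020222
132301
011321
012110
Applying B3/S23 to generation 0 with these counts gives:
______
______
_X_X__
___X__
______
which matches the target exactly.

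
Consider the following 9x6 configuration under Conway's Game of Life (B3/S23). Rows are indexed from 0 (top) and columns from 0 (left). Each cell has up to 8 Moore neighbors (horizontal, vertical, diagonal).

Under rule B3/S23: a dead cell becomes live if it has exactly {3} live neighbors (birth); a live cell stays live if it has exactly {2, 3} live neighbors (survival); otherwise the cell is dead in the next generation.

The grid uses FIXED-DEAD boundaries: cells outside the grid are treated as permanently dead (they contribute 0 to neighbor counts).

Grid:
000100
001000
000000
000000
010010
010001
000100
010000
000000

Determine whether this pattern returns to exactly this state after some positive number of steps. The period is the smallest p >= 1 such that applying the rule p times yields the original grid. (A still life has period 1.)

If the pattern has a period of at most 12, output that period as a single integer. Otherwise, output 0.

Answer: 0

Derivation:
Simulating and comparing each generation to the original:
Gen 0 (original, given above): 8 live cells
Gen 1: 3 live cells, differs from original
Gen 2: 2 live cells, differs from original
Gen 3: 0 live cells, differs from original
Gen 4: 0 live cells, differs from original
Gen 5: 0 live cells, differs from original
Gen 6: 0 live cells, differs from original
Gen 7: 0 live cells, differs from original
Gen 8: 0 live cells, differs from original
Gen 9: 0 live cells, differs from original
Gen 10: 0 live cells, differs from original
Gen 11: 0 live cells, differs from original
Gen 12: 0 live cells, differs from original
No period found within 12 steps.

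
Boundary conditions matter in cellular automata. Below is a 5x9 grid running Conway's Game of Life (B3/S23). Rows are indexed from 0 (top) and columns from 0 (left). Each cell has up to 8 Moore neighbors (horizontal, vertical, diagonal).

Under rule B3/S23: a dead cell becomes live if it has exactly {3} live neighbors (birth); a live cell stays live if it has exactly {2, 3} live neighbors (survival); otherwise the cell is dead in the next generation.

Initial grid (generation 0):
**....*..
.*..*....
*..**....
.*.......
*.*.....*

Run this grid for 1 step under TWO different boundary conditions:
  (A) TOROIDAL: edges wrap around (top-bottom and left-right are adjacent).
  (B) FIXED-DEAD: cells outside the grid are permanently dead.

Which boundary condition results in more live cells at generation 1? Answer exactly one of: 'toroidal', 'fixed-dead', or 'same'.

Under TOROIDAL boundary, generation 1:
..*.....*
.*****...
*****....
.***....*
..*.....*
Population = 18

Under FIXED-DEAD boundary, generation 1:
**.......
.*****...
*****....
****.....
.*.......
Population = 17

Comparison: toroidal=18, fixed-dead=17 -> toroidal

Answer: toroidal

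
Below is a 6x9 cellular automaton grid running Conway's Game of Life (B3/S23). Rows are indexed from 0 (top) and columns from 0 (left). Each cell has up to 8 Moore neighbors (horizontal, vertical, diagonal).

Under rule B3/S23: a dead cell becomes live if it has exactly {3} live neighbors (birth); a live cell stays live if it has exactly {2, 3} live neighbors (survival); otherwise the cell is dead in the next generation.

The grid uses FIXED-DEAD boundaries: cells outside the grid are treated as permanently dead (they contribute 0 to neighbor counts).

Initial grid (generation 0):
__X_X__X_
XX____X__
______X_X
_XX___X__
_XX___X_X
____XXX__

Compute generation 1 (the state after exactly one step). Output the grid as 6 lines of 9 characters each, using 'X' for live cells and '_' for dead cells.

Simulating step by step:
Generation 0 (given above): 18 live cells
Generation 1: 19 live cells
(generation 1 grid is the final answer)

Answer: _X_______
_X___XX__
X_X__XX__
_XX__XX__
_XXX__X__
_____XXX_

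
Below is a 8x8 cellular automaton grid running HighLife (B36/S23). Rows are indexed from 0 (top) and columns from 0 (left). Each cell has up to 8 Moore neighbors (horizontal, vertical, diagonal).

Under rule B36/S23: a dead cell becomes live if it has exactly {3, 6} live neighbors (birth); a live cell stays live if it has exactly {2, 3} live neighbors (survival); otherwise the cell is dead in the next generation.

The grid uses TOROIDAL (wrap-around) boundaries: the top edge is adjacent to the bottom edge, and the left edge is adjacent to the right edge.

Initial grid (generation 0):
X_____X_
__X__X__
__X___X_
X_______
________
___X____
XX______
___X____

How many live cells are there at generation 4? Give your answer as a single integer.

Simulating step by step:
Generation 0 (given above): 11 live cells
Generation 1: 9 live cells
________
_X___XXX
_X______
________
________
________
__X_____
XX_____X
Generation 2: 9 live cells
_X______
X_____X_
X_____X_
________
________
________
XX______
XX______
Generation 3: 7 live cells
_X_____X
XX______
________
________
________
________
XX______
__X_____
Generation 4: 6 live cells
_XX_____
XX______
________
________
________
________
_X______
__X_____
Population at generation 4: 6

Answer: 6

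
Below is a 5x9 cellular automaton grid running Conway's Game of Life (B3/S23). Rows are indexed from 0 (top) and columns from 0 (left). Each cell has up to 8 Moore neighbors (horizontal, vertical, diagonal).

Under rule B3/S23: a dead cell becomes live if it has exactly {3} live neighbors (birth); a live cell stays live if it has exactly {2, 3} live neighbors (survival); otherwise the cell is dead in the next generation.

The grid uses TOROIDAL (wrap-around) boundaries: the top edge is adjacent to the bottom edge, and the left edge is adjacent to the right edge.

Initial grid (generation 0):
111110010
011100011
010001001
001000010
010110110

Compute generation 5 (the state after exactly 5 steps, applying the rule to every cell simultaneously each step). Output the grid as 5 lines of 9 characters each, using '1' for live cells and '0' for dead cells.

Answer: 000011001
000010011
000000110
000000000
000000000

Derivation:
Simulating step by step:
Generation 0 (given above): 21 live cells
Generation 1: 20 live cells
000001000
000000110
010100101
111111011
100011110
Generation 2: 10 live cells
000010001
000001110
010100000
000000000
101000010
Generation 3: 10 live cells
000001001
000011110
000000100
011000000
000000001
Generation 4: 8 live cells
000011001
000010010
000000110
000000000
100000000
Generation 5: 8 live cells
(generation 5 grid is the final answer)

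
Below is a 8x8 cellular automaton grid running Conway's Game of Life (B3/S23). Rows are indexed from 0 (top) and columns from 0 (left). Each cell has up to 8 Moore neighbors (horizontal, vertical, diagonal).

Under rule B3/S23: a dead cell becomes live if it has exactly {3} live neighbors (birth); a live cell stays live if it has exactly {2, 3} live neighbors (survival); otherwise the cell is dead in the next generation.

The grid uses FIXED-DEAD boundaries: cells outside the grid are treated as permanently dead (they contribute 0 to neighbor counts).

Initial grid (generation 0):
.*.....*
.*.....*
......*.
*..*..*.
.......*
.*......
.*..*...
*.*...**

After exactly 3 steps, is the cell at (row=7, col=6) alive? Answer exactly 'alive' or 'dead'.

Answer: dead

Derivation:
Simulating step by step:
Generation 0 (given above): 16 live cells
Generation 1: 10 live cells
........
......**
......**
......**
........
........
***.....
.*......
Generation 2: 12 live cells
........
......**
.....*..
......**
........
.*......
***.....
***.....
Generation 3: 8 live cells
........
......*.
.....*..
......*.
........
***.....
........
*.*.....

Cell (7,6) at generation 3: 0 -> dead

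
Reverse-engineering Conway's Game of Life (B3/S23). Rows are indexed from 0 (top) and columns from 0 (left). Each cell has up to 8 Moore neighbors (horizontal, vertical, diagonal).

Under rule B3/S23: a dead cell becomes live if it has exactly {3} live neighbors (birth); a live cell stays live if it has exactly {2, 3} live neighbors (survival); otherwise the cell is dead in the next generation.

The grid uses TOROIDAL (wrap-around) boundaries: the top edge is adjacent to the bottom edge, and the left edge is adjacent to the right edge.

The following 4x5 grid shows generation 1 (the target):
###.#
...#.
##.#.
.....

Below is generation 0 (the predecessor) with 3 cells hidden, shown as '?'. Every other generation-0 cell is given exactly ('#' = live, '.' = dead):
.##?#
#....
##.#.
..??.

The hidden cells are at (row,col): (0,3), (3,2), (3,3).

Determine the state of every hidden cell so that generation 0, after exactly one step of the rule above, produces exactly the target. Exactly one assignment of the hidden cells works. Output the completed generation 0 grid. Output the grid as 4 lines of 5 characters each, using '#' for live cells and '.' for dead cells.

Hidden generation-0 cells (in order): (0,3), (3,2), (3,3).
A hidden cell only influences target cells in its own 3x3 neighborhood. Try each of the 2^3 = 8 assignments, step the completed generation 0 forward once under B3/S23, and compare with the target:
  (0,3)=. (3,2)=. (3,3)=. -> step gives (0,2)='.' but target has '#' -> reject
  (0,3)=. (3,2)=. (3,3)=# -> step gives (0,3)='#' but target has '.' -> reject
  (0,3)=. (3,2)=# (3,3)=. -> step gives (0,3)='#' but target has '.' -> reject
  (0,3)=. (3,2)=# (3,3)=# -> step reproduces the target at every cell -> ACCEPT
  (0,3)=# (3,2)=. (3,3)=. -> step gives (0,3)='#' but target has '.' -> reject
  (0,3)=# (3,2)=. (3,3)=# -> step gives (0,3)='#' but target has '.' -> reject
  (0,3)=# (3,2)=# (3,3)=. -> step gives (0,3)='#' but target has '.' -> reject
  (0,3)=# (3,2)=# (3,3)=# -> step gives (0,2)='.' but target has '#' -> reject
Unique solution: (0,3)=dead, (3,2)=live, (3,3)=live.
Check: live-neighbor counts of every cell in the completed generation 0:
33342
45434
23424
45544
Applying B3/S23 to generation 0 with these counts gives:
###.#
...#.
##.#.
.....
which matches the target exactly.

Answer: .##.#
#....
##.#.
..##.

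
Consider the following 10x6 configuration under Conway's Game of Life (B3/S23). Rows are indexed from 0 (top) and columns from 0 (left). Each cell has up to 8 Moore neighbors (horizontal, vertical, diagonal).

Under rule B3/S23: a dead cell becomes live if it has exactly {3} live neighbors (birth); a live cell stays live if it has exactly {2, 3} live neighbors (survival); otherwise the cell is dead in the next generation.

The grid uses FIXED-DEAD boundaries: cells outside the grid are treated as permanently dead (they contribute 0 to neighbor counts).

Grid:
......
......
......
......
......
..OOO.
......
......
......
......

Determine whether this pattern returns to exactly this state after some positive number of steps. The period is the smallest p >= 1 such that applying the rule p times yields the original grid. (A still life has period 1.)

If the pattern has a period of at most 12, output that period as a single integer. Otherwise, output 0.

Simulating and comparing each generation to the original:
Gen 0 (original, given above): 3 live cells
Gen 1: 3 live cells, differs from original
Gen 2: 3 live cells, MATCHES original -> period = 2

Answer: 2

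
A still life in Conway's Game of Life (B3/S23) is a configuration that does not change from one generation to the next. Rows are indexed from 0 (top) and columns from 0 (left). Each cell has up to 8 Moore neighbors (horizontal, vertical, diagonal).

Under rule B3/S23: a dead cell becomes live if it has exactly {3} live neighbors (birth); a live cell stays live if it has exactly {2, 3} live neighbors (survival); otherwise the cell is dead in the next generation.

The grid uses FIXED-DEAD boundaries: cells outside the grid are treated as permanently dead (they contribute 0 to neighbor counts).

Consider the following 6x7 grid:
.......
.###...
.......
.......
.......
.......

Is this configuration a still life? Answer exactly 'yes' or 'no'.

Compute generation 1 and compare to generation 0 (given above):
Generation 1:
..#....
..#....
..#....
.......
.......
.......
Cell (0,2) differs: gen0=0 vs gen1=1 -> NOT a still life.

Answer: no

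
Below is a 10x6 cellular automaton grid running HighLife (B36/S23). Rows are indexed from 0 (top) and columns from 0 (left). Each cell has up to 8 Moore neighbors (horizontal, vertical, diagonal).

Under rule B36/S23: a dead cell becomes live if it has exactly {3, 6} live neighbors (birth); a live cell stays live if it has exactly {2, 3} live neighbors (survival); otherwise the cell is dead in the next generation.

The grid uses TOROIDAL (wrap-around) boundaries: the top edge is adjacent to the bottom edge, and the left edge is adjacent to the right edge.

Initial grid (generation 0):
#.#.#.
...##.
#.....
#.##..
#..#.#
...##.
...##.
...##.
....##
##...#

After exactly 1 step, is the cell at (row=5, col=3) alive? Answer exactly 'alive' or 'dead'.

Simulating step by step:
Generation 0 (given above): 23 live cells
Generation 1: 23 live cells
#.#.#.
.#.##.
.##.##
#.###.
##...#
..#...
..#..#
......
...#..
.#.#..

Cell (5,3) at generation 1: 0 -> dead

Answer: dead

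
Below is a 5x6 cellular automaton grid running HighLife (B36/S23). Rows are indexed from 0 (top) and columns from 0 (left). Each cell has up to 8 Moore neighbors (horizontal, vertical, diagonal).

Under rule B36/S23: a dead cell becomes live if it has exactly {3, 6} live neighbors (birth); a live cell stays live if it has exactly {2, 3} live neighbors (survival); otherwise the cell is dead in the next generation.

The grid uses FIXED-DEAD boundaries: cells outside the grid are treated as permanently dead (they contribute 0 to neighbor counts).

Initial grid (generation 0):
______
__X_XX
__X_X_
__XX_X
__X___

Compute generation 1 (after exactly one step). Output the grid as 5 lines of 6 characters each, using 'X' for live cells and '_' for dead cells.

Simulating step by step:
Generation 0 (given above): 9 live cells
Generation 1: 10 live cells
(generation 1 grid is the final answer)

Answer: ______
____XX
_XXX__
_XX_X_
__XX__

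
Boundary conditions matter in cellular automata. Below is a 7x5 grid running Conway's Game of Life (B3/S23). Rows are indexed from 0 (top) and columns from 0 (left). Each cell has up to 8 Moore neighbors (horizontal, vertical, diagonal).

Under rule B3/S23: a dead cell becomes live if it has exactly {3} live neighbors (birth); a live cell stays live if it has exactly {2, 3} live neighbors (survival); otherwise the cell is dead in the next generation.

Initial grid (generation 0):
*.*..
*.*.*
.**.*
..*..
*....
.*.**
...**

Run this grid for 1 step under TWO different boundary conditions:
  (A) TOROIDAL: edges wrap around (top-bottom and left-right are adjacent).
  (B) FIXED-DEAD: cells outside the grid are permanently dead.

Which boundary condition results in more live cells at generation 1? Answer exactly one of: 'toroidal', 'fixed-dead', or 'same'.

Under TOROIDAL boundary, generation 1:
*.*..
..*.*
..*.*
*.**.
*****
..**.
.*...
Population = 17

Under FIXED-DEAD boundary, generation 1:
...*.
*.*..
..*..
..**.
.***.
..***
..***
Population = 15

Comparison: toroidal=17, fixed-dead=15 -> toroidal

Answer: toroidal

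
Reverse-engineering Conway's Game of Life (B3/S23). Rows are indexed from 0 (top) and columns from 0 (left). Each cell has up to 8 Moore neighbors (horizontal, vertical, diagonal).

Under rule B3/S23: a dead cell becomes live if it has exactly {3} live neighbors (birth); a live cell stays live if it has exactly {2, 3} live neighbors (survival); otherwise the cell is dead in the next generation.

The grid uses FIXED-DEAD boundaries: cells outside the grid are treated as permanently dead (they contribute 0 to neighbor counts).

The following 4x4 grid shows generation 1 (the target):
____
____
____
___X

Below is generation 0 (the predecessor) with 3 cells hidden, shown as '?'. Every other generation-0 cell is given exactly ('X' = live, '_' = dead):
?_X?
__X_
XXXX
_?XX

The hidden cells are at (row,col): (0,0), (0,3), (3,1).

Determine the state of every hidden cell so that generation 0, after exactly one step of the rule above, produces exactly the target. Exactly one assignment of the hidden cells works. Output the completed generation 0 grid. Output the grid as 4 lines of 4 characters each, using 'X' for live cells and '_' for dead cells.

Answer: __X_
__X_
XXXX
__XX

Derivation:
Hidden generation-0 cells (in order): (0,0), (0,3), (3,1).
A hidden cell only influences target cells in its own 3x3 neighborhood. Try each of the 2^3 = 8 assignments, step the completed generation 0 forward once under B3/S23, and compare with the target:
  (0,0)=_ (0,3)=_ (3,1)=_ -> step reproduces the target at every cell -> ACCEPT
  (0,0)=_ (0,3)=_ (3,1)=X -> step gives (2,0)='X' but target has '_' -> reject
  (0,0)=_ (0,3)=X (3,1)=_ -> step gives (0,2)='X' but target has '_' -> reject
  (0,0)=_ (0,3)=X (3,1)=X -> step gives (0,2)='X' but target has '_' -> reject
  (0,0)=X (0,3)=_ (3,1)=_ -> step gives (0,1)='X' but target has '_' -> reject
  (0,0)=X (0,3)=_ (3,1)=X -> step gives (0,1)='X' but target has '_' -> reject
  (0,0)=X (0,3)=X (3,1)=_ -> step gives (0,1)='X' but target has '_' -> reject
  (0,0)=X (0,3)=X (3,1)=X -> step gives (0,1)='X' but target has '_' -> reject
Unique solution: (0,0)=dead, (0,3)=dead, (3,1)=dead.
Check: live-neighbor counts of every cell in the completed generation 0:
0212
2544
1454
2443
Applying B3/S23 to generation 0 with these counts gives:
____
____
____
___X
which matches the target exactly.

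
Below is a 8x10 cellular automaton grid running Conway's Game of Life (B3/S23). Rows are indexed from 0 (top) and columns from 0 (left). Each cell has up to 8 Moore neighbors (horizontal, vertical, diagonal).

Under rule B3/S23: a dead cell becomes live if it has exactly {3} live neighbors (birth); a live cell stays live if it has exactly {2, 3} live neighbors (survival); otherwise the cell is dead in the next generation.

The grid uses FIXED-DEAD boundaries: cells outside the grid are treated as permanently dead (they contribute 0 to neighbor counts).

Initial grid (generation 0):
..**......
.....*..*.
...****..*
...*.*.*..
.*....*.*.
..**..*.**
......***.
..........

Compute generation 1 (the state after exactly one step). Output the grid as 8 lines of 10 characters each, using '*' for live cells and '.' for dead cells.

Simulating step by step:
Generation 0 (given above): 23 live cells
Generation 1: 24 live cells
(generation 1 grid is the final answer)

Answer: ..........
..*..**...
...*...**.
..**...**.
...****.**
..*..**..*
......*.**
.......*..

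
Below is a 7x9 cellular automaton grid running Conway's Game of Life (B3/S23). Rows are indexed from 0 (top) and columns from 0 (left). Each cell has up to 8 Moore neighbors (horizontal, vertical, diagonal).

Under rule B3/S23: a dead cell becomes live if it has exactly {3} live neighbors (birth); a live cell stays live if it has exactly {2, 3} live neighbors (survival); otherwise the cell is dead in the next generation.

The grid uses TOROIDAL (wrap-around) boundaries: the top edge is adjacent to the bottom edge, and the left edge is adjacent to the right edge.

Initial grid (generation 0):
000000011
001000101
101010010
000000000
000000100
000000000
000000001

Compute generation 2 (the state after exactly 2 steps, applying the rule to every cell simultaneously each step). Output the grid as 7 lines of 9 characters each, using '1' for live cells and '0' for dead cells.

Simulating step by step:
Generation 0 (given above): 11 live cells
Generation 1: 12 live cells
100000001
110100100
010100011
000000000
000000000
000000000
000000011
Generation 2: 8 live cells
(generation 2 grid is the final answer)

Answer: 010000000
010000000
010000011
000000000
000000000
000000000
100000011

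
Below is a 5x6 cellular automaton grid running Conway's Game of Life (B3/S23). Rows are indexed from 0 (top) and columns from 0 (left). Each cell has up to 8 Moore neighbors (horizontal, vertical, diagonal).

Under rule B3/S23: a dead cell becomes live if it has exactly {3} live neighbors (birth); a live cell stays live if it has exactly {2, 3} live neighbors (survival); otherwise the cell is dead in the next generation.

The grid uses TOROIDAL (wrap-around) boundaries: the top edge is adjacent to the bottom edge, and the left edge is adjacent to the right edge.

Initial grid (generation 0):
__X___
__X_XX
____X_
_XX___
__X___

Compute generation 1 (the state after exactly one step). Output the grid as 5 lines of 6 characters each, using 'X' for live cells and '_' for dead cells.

Simulating step by step:
Generation 0 (given above): 8 live cells
Generation 1: 13 live cells
(generation 1 grid is the final answer)

Answer: _XX___
____XX
_XX_XX
_XXX__
__XX__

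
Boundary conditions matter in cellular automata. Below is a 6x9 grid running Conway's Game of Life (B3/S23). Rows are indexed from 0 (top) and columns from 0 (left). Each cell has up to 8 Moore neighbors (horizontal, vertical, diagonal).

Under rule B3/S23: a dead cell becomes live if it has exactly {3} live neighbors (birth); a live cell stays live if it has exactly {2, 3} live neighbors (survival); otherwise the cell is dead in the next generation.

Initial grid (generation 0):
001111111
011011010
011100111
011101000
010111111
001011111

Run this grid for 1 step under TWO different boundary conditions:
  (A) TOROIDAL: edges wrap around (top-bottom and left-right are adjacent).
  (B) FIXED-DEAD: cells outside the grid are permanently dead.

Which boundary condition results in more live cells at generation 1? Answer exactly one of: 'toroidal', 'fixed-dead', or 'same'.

Under TOROIDAL boundary, generation 1:
100000000
000000000
000000011
000000000
010000001
010000000
Population = 6

Under FIXED-DEAD boundary, generation 1:
011000011
000000000
100000011
100000000
010000001
001000001
Population = 12

Comparison: toroidal=6, fixed-dead=12 -> fixed-dead

Answer: fixed-dead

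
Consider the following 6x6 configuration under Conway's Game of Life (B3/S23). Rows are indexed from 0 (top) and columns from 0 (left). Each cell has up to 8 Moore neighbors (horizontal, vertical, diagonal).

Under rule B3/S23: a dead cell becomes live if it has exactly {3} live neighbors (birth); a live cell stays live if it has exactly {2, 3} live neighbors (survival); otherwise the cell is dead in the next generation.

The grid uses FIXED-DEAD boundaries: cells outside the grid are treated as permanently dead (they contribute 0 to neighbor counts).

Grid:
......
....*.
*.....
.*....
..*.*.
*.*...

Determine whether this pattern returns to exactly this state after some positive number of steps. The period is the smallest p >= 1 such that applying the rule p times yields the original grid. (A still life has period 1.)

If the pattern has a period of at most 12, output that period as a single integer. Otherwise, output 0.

Answer: 0

Derivation:
Simulating and comparing each generation to the original:
Gen 0 (original, given above): 7 live cells
Gen 1: 5 live cells, differs from original
Gen 2: 4 live cells, differs from original
Gen 3: 3 live cells, differs from original
Gen 4: 2 live cells, differs from original
Gen 5: 0 live cells, differs from original
Gen 6: 0 live cells, differs from original
Gen 7: 0 live cells, differs from original
Gen 8: 0 live cells, differs from original
Gen 9: 0 live cells, differs from original
Gen 10: 0 live cells, differs from original
Gen 11: 0 live cells, differs from original
Gen 12: 0 live cells, differs from original
No period found within 12 steps.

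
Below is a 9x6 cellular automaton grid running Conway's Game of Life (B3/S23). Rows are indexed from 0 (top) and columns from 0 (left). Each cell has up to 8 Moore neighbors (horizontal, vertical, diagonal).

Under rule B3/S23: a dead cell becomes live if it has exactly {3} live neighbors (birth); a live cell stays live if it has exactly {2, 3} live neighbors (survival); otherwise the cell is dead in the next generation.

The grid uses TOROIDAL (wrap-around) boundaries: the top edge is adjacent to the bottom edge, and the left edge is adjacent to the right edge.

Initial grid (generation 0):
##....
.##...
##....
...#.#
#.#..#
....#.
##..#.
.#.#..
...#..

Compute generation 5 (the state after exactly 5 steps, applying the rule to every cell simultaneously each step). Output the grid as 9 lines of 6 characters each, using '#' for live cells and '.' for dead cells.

Simulating step by step:
Generation 0 (given above): 18 live cells
Generation 1: 25 live cells
##....
..#...
##....
..#.##
#..#.#
...##.
######
##.##.
##....
Generation 2: 13 live cells
#.#...
..#...
####.#
..###.
#.#...
......
......
......
......
Generation 3: 7 live cells
.#....
.....#
#....#
....#.
.##...
......
......
......
......
Generation 4: 7 live cells
......
.....#
#...##
##...#
......
......
......
......
......
Generation 5: 8 live cells
(generation 5 grid is the final answer)

Answer: ......
#...##
.#..#.
.#..#.
#.....
......
......
......
......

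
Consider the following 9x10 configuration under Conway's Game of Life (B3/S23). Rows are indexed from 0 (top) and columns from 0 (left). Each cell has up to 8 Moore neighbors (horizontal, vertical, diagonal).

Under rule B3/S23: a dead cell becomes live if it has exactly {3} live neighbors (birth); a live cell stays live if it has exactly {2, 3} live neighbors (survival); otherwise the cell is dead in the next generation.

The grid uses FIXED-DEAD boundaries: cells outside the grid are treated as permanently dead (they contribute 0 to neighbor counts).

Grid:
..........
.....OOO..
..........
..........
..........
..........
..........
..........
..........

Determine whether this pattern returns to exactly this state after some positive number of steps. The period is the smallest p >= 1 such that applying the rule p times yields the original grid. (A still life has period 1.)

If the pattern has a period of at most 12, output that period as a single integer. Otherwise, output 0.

Answer: 2

Derivation:
Simulating and comparing each generation to the original:
Gen 0 (original, given above): 3 live cells
Gen 1: 3 live cells, differs from original
Gen 2: 3 live cells, MATCHES original -> period = 2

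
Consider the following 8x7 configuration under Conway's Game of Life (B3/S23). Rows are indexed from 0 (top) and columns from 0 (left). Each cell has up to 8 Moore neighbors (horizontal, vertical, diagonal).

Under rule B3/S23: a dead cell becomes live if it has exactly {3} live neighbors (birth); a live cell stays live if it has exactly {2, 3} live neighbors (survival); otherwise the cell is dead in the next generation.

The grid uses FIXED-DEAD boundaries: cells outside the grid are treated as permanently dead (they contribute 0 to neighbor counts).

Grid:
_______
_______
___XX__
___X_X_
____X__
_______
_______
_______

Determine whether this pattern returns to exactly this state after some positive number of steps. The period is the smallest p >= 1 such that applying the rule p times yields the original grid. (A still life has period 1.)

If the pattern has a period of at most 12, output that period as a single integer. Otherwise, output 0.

Simulating and comparing each generation to the original:
Gen 0 (original, given above): 5 live cells
Gen 1: 5 live cells, MATCHES original -> period = 1

Answer: 1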